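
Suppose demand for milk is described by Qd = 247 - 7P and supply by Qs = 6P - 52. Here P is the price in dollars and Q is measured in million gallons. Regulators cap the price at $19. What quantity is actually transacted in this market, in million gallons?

Equilibrium: 247 - 7P = 6P - 52, so 299 = 13P and P* = 23, Q* = 86.
The ceiling of 19 is below the equilibrium price 23, so it binds.
At P = 19: Qd = 247 - 7·19 = 114 and Qs = 6·19 - 52 = 62.
The quantity actually transacted is the short side, supply: 62.

62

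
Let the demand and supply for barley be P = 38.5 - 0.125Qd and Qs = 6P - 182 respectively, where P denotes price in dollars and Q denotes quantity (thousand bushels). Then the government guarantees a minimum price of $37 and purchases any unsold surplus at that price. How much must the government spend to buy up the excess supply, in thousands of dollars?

Rearranging demand gives Qd = 308 - 8P. Setting quantity demanded equal to quantity supplied, 308 - 8P = 6P - 182, gives P* = 35 and Q* = 28.
Since 37 > 35, the floor is binding.
At P = 37: Qd = 308 - 8·37 = 12 and Qs = 6·37 - 182 = 40.
Surplus = Qs - Qd = 28.
Government expenditure = surplus × support price = 28 × 37 = 1036.

1036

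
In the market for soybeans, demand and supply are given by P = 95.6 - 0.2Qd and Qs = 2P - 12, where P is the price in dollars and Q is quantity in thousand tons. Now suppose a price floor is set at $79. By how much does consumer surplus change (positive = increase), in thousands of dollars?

Rearranging demand gives Qd = 478 - 5P. Equilibrium: 478 - 5P = 2P - 12, so 490 = 7P and P* = 70, Q* = 128.
Since 79 > 70, the floor is binding.
At P = 79: Qd = 478 - 5·79 = 83 and Qs = 2·79 - 12 = 146.
Consumer surplus without the control is ½ · (95.6 - 70) · 128 = 1638.4.
With the floor, consumers buy 83 units at 79, so CS = ½ · (95.6 - 79) · 83 = 688.9.
Change in consumer surplus = 688.9 - 1638.4 = -949.5.

-949.5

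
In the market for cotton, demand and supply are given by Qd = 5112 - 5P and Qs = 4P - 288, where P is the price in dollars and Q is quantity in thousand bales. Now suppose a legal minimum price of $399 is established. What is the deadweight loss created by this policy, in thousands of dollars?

Setting quantity demanded equal to quantity supplied, 5112 - 5P = 4P - 288, gives P* = 600 and Q* = 2112.
The floor of 399 is below the equilibrium price 600, so it is not binding; the market clears at P* = 600, Q* = 2112.
Since the control does not bind, no trades are prevented and deadweight loss is zero.

0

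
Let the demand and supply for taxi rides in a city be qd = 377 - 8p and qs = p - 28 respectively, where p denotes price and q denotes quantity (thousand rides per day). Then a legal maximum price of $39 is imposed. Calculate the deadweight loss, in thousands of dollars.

In a free market, 377 - 8p = p - 28 gives the equilibrium p* = 45, q* = 17.
Because the ceiling (39) lies below the market-clearing price, it is binding.
At p = 39: qd = 377 - 8·39 = 65 and qs = 39 - 28 = 11.
Quantity traded falls to 11. At q = 11 the demand price is (377 - 11)/8 = 45.75 and the supply price is 28 + 11 = 39.
Deadweight loss = ½ · (45.75 - 39) · (17 - 11) = ½ · 6.75 · 6 = 20.25.

20.25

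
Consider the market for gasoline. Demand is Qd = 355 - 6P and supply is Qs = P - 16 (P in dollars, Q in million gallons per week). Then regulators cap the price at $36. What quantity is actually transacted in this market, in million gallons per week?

20

Setting quantity demanded equal to quantity supplied, 355 - 6P = P - 16, gives P* = 53 and Q* = 37.
Since 36 < 53, the ceiling is binding.
At P = 36: Qd = 355 - 6·36 = 139 and Qs = 36 - 16 = 20.
The quantity actually transacted is the short side, supply: 20.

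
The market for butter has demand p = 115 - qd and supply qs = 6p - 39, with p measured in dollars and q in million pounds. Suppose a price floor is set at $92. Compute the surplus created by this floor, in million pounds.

Rearranging demand gives qd = 115 - p. Equilibrium: 115 - p = 6p - 39, so 154 = 7p and p* = 22, q* = 93.
Since 92 > 22, the floor is binding.
At p = 92: qd = 115 - 92 = 23 and qs = 6·92 - 39 = 513.
Surplus = qs - qd = 513 - 23 = 490.

490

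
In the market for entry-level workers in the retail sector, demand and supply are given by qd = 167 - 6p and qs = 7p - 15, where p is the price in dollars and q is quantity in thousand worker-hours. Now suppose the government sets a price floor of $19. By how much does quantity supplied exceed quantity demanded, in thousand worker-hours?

65

In a free market, 167 - 6p = 7p - 15 gives the equilibrium p* = 14, q* = 83.
Since 19 > 14, the floor is binding.
At p = 19: qd = 167 - 6·19 = 53 and qs = 7·19 - 15 = 118.
Surplus = qs - qd = 118 - 53 = 65.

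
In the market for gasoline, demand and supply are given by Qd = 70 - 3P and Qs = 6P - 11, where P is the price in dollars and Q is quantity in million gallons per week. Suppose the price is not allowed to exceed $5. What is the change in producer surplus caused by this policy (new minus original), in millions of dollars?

-124

Equilibrium: 70 - 3P = 6P - 11, so 81 = 9P and P* = 9, Q* = 43.
The ceiling of 5 is below the equilibrium price 9, so it binds.
At P = 5: Qd = 70 - 3·5 = 55 and Qs = 6·5 - 11 = 19.
Producer surplus without the control is ½ · (9 - 11/6) · 43 = 1849/12.
With the ceiling, producers sell 19 units at 5, so PS = ½ · (5 - 11/6) · 19 = 361/12.
Change in producer surplus = 361/12 - 1849/12 = -124.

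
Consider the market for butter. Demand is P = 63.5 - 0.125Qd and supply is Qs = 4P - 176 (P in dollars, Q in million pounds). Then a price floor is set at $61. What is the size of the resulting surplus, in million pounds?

Rearranging demand gives Qd = 508 - 8P. Setting quantity demanded equal to quantity supplied, 508 - 8P = 4P - 176, gives P* = 57 and Q* = 52.
Because the floor (61) lies above the market-clearing price, it is binding.
At P = 61: Qd = 508 - 8·61 = 20 and Qs = 4·61 - 176 = 68.
Surplus = Qs - Qd = 68 - 20 = 48.

48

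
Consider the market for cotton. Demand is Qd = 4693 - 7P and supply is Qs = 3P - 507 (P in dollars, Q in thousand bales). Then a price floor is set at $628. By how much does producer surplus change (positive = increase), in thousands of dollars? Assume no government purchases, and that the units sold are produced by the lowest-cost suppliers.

-63180

Without the control the market clears where 4693 - 7P = 3P - 507, i.e. P* = 520 and Q* = 1053.
Because the floor (628) lies above the market-clearing price, it is binding.
At P = 628: Qd = 4693 - 7·628 = 297 and Qs = 3·628 - 507 = 1377.
Producer surplus without the control is ½ · (520 - 169) · 1053 = 184801.5.
With the floor, 297 units are sold at 628. The supply price at Q = 297 is 268, so PS = ½ · [(628 - 169) + (628 - 268)] · 297 = 121621.5.
Change in producer surplus = 121621.5 - 184801.5 = -63180.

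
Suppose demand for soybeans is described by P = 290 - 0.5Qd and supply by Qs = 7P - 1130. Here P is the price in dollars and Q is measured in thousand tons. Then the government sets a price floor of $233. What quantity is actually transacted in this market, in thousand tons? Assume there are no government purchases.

Rearranging demand gives Qd = 580 - 2P. Without the control the market clears where 580 - 2P = 7P - 1130, i.e. P* = 190 and Q* = 200.
The floor of 233 is above the equilibrium price 190, so it binds.
At P = 233: Qd = 580 - 2·233 = 114 and Qs = 7·233 - 1130 = 501.
The quantity actually transacted is the short side, demand: 114.

114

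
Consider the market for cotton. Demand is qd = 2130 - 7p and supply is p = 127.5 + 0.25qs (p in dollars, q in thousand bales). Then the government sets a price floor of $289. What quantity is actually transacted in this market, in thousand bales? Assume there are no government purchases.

Rearranging supply gives qs = 4p - 510. Without the control the market clears where 2130 - 7p = 4p - 510, i.e. p* = 240 and q* = 450.
Since 289 > 240, the floor is binding.
At p = 289: qd = 2130 - 7·289 = 107 and qs = 4·289 - 510 = 646.
The quantity actually transacted is the short side, demand: 107.

107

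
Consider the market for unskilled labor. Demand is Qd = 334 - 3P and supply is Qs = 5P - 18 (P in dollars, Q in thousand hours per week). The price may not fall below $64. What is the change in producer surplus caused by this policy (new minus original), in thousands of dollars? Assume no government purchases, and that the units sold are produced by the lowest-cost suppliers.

Equilibrium: 334 - 3P = 5P - 18, so 352 = 8P and P* = 44, Q* = 202.
Since 64 > 44, the floor is binding.
At P = 64: Qd = 334 - 3·64 = 142 and Qs = 5·64 - 18 = 302.
Producer surplus without the control is ½ · (44 - 3.6) · 202 = 4080.4.
With the floor, 142 units are sold at 64. The supply price at Q = 142 is 32, so PS = ½ · [(64 - 3.6) + (64 - 32)] · 142 = 6560.4.
Change in producer surplus = 6560.4 - 4080.4 = 2480.

2480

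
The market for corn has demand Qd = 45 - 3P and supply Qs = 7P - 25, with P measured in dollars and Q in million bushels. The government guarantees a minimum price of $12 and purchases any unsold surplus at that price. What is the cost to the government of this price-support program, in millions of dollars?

600

Setting quantity demanded equal to quantity supplied, 45 - 3P = 7P - 25, gives P* = 7 and Q* = 24.
The floor of 12 is above the equilibrium price 7, so it binds.
At P = 12: Qd = 45 - 3·12 = 9 and Qs = 7·12 - 25 = 59.
Surplus = Qs - Qd = 50.
Government expenditure = surplus × support price = 50 × 12 = 600.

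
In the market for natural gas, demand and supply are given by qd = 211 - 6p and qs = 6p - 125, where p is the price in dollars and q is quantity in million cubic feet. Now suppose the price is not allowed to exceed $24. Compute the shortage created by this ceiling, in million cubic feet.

48

Setting quantity demanded equal to quantity supplied, 211 - 6p = 6p - 125, gives p* = 28 and q* = 43.
Since 24 < 28, the ceiling is binding.
At p = 24: qd = 211 - 6·24 = 67 and qs = 6·24 - 125 = 19.
Shortage = qd - qs = 67 - 19 = 48.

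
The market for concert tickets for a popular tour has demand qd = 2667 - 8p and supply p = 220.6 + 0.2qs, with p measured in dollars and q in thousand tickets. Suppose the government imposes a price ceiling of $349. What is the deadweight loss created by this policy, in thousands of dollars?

Rearranging supply gives qs = 5p - 1103. In a free market, 2667 - 8p = 5p - 1103 gives the equilibrium p* = 290, q* = 347.
The ceiling of 349 is above the equilibrium price 290, so it is not binding; the market clears at p* = 290, q* = 347.
Since the control does not bind, no trades are prevented and deadweight loss is zero.

0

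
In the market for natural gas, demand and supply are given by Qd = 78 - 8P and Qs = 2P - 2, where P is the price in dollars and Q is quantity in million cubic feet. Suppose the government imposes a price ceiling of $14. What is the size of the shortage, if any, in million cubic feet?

0

Equilibrium: 78 - 8P = 2P - 2, so 80 = 10P and P* = 8, Q* = 14.
Since 14 is above P* = 8, the ceiling does not bind and the free-market outcome prevails.
Since the control does not bind, there is no shortage.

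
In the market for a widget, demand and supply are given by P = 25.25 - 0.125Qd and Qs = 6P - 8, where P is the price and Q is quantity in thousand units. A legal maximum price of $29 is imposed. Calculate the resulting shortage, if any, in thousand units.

0

Rearranging demand gives Qd = 202 - 8P. Equilibrium: 202 - 8P = 6P - 8, so 210 = 14P and P* = 15, Q* = 82.
Since 29 is above P* = 15, the ceiling does not bind and the free-market outcome prevails.
Since the control does not bind, there is no shortage.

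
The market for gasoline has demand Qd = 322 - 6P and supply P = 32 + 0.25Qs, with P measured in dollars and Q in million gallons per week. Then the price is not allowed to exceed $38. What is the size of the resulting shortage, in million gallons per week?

70

Rearranging supply gives Qs = 4P - 128. Without the control the market clears where 322 - 6P = 4P - 128, i.e. P* = 45 and Q* = 52.
Because the ceiling (38) lies below the market-clearing price, it is binding.
At P = 38: Qd = 322 - 6·38 = 94 and Qs = 4·38 - 128 = 24.
Shortage = Qd - Qs = 94 - 24 = 70.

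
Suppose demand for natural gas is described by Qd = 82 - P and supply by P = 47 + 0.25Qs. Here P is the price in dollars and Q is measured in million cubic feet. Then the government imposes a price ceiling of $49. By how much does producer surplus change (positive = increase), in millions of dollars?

Rearranging supply gives Qs = 4P - 188. In a free market, 82 - P = 4P - 188 gives the equilibrium P* = 54, Q* = 28.
Because the ceiling (49) lies below the market-clearing price, it is binding.
At P = 49: Qd = 82 - 49 = 33 and Qs = 4·49 - 188 = 8.
Producer surplus without the control is ½ · (54 - 47) · 28 = 98.
With the ceiling, producers sell 8 units at 49, so PS = ½ · (49 - 47) · 8 = 8.
Change in producer surplus = 8 - 98 = -90.

-90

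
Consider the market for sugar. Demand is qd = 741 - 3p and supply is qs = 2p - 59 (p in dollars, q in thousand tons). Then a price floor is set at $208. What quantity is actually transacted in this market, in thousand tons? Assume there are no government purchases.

117

Setting quantity demanded equal to quantity supplied, 741 - 3p = 2p - 59, gives p* = 160 and q* = 261.
Since 208 > 160, the floor is binding.
At p = 208: qd = 741 - 3·208 = 117 and qs = 2·208 - 59 = 357.
The quantity actually transacted is the short side, demand: 117.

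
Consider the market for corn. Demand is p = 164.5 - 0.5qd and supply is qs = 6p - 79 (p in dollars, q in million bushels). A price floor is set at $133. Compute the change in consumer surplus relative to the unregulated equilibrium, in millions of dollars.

Rearranging demand gives qd = 329 - 2p. Without the control the market clears where 329 - 2p = 6p - 79, i.e. p* = 51 and q* = 227.
Because the floor (133) lies above the market-clearing price, it is binding.
At p = 133: qd = 329 - 2·133 = 63 and qs = 6·133 - 79 = 719.
Consumer surplus without the control is ½ · (164.5 - 51) · 227 = 12882.25.
With the floor, consumers buy 63 units at 133, so CS = ½ · (164.5 - 133) · 63 = 992.25.
Change in consumer surplus = 992.25 - 12882.25 = -11890.

-11890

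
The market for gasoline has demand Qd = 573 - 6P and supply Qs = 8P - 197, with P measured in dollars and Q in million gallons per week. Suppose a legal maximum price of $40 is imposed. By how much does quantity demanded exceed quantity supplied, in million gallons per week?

210

Without the control the market clears where 573 - 6P = 8P - 197, i.e. P* = 55 and Q* = 243.
Because the ceiling (40) lies below the market-clearing price, it is binding.
At P = 40: Qd = 573 - 6·40 = 333 and Qs = 8·40 - 197 = 123.
Shortage = Qd - Qs = 333 - 123 = 210.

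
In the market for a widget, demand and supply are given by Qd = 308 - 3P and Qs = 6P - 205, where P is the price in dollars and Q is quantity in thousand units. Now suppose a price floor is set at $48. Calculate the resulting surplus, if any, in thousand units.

Equilibrium: 308 - 3P = 6P - 205, so 513 = 9P and P* = 57, Q* = 137.
The floor of 48 is below the equilibrium price 57, so it is not binding; the market clears at P* = 57, Q* = 137.
Since the control does not bind, there is no surplus.

0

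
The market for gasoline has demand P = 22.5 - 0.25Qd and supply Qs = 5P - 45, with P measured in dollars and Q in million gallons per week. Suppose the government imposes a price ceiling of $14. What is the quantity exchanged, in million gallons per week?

Rearranging demand gives Qd = 90 - 4P. Without the control the market clears where 90 - 4P = 5P - 45, i.e. P* = 15 and Q* = 30.
Since 14 < 15, the ceiling is binding.
At P = 14: Qd = 90 - 4·14 = 34 and Qs = 5·14 - 45 = 25.
The quantity actually transacted is the short side, supply: 25.

25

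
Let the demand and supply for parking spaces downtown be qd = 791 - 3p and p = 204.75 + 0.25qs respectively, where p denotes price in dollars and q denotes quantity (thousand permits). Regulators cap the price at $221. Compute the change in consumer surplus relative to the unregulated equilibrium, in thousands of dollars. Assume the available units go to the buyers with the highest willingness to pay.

Rearranging supply gives qs = 4p - 819. Equilibrium: 791 - 3p = 4p - 819, so 1610 = 7p and p* = 230, q* = 101.
Because the ceiling (221) lies below the market-clearing price, it is binding.
At p = 221: qd = 791 - 3·221 = 128 and qs = 4·221 - 819 = 65.
Consumer surplus without the control is ½ · (791/3 - 230) · 101 = 10201/6.
With the ceiling, 65 units are sold at 221 (assume they go to the highest-value buyers). The demand price at q = 65 is 242, so CS = ½ · [(791/3 - 221) + (242 - 221)] · 65 = 12415/6.
Change in consumer surplus = 12415/6 - 10201/6 = 369.

369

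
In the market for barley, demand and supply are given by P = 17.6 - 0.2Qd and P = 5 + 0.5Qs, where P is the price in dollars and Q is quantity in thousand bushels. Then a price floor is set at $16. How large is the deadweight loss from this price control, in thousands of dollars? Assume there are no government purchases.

35

Rearranging demand gives Qd = 88 - 5P; rearranging supply gives Qs = 2P - 10. Without the control the market clears where 88 - 5P = 2P - 10, i.e. P* = 14 and Q* = 18.
The floor of 16 is above the equilibrium price 14, so it binds.
At P = 16: Qd = 88 - 5·16 = 8 and Qs = 2·16 - 10 = 22.
Quantity traded falls to 8. At Q = 8 the demand price is (88 - 8)/5 = 16 and the supply price is (10 + 8)/2 = 9.
Deadweight loss = ½ · (16 - 9) · (18 - 8) = ½ · 7 · 10 = 35.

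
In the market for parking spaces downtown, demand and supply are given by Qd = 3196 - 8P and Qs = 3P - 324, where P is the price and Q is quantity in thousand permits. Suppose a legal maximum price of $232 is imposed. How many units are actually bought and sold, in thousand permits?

372

Without the control the market clears where 3196 - 8P = 3P - 324, i.e. P* = 320 and Q* = 636.
Because the ceiling (232) lies below the market-clearing price, it is binding.
At P = 232: Qd = 3196 - 8·232 = 1340 and Qs = 3·232 - 324 = 372.
The quantity actually transacted is the short side, supply: 372.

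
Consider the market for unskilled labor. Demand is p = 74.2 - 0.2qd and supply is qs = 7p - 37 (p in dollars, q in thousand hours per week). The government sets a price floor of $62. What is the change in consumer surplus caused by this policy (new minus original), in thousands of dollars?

Rearranging demand gives qd = 371 - 5p. Without the control the market clears where 371 - 5p = 7p - 37, i.e. p* = 34 and q* = 201.
Because the floor (62) lies above the market-clearing price, it is binding.
At p = 62: qd = 371 - 5·62 = 61 and qs = 7·62 - 37 = 397.
Consumer surplus without the control is ½ · (74.2 - 34) · 201 = 4040.1.
With the floor, consumers buy 61 units at 62, so CS = ½ · (74.2 - 62) · 61 = 372.1.
Change in consumer surplus = 372.1 - 4040.1 = -3668.

-3668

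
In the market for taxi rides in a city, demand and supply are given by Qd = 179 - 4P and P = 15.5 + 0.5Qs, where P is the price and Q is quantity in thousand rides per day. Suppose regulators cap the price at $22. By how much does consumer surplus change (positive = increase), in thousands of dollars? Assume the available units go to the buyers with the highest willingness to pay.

Rearranging supply gives Qs = 2P - 31. In a free market, 179 - 4P = 2P - 31 gives the equilibrium P* = 35, Q* = 39.
Because the ceiling (22) lies below the market-clearing price, it is binding.
At P = 22: Qd = 179 - 4·22 = 91 and Qs = 2·22 - 31 = 13.
Consumer surplus without the control is ½ · (44.75 - 35) · 39 = 190.125.
With the ceiling, 13 units are sold at 22 (assume they go to the highest-value buyers). The demand price at Q = 13 is 41.5, so CS = ½ · [(44.75 - 22) + (41.5 - 22)] · 13 = 274.625.
Change in consumer surplus = 274.625 - 190.125 = 84.5.

84.5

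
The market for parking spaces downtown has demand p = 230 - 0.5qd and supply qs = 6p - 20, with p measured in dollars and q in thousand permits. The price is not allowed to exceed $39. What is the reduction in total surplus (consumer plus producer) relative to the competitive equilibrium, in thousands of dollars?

5292

Rearranging demand gives qd = 460 - 2p. Setting quantity demanded equal to quantity supplied, 460 - 2p = 6p - 20, gives p* = 60 and q* = 340.
Since 39 < 60, the ceiling is binding.
At p = 39: qd = 460 - 2·39 = 382 and qs = 6·39 - 20 = 214.
Quantity traded falls to 214. At q = 214 the demand price is (460 - 214)/2 = 123 and the supply price is (20 + 214)/6 = 39.
Deadweight loss = ½ · (123 - 39) · (340 - 214) = ½ · 84 · 126 = 5292.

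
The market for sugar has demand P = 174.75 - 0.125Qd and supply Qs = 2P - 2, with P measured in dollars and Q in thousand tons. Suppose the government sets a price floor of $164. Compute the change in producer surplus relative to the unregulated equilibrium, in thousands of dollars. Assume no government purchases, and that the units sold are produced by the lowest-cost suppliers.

Rearranging demand gives Qd = 1398 - 8P. In a free market, 1398 - 8P = 2P - 2 gives the equilibrium P* = 140, Q* = 278.
The floor of 164 is above the equilibrium price 140, so it binds.
At P = 164: Qd = 1398 - 8·164 = 86 and Qs = 2·164 - 2 = 326.
Producer surplus without the control is ½ · (140 - 1) · 278 = 19321.
With the floor, 86 units are sold at 164. The supply price at Q = 86 is 44, so PS = ½ · [(164 - 1) + (164 - 44)] · 86 = 12169.
Change in producer surplus = 12169 - 19321 = -7152.

-7152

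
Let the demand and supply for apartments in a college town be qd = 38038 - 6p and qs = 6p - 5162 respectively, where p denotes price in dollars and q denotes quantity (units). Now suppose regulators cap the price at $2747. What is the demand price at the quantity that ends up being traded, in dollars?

4453

In a free market, 38038 - 6p = 6p - 5162 gives the equilibrium p* = 3600, q* = 16438.
The ceiling of 2747 is below the equilibrium price 3600, so it binds.
At p = 2747: qd = 38038 - 6·2747 = 21556 and qs = 6·2747 - 5162 = 11320.
Only 11320 units reach the market. On the demand curve, the marginal buyer's willingness to pay at q = 11320 is (38038 - 11320)/6 = 4453.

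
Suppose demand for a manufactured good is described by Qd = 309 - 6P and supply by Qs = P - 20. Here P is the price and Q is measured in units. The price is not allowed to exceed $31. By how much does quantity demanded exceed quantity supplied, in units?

Setting quantity demanded equal to quantity supplied, 309 - 6P = P - 20, gives P* = 47 and Q* = 27.
Because the ceiling (31) lies below the market-clearing price, it is binding.
At P = 31: Qd = 309 - 6·31 = 123 and Qs = 31 - 20 = 11.
Shortage = Qd - Qs = 123 - 11 = 112.

112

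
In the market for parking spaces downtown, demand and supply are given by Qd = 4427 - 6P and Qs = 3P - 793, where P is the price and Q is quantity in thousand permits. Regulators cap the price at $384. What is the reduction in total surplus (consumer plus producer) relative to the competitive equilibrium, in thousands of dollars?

86436

Setting quantity demanded equal to quantity supplied, 4427 - 6P = 3P - 793, gives P* = 580 and Q* = 947.
The ceiling of 384 is below the equilibrium price 580, so it binds.
At P = 384: Qd = 4427 - 6·384 = 2123 and Qs = 3·384 - 793 = 359.
Quantity traded falls to 359. At Q = 359 the demand price is (4427 - 359)/6 = 678 and the supply price is (793 + 359)/3 = 384.
Deadweight loss = ½ · (678 - 384) · (947 - 359) = ½ · 294 · 588 = 86436.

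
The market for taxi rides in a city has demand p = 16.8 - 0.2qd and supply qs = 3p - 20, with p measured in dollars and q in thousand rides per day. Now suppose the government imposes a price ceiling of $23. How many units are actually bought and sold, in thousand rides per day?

Rearranging demand gives qd = 84 - 5p. In a free market, 84 - 5p = 3p - 20 gives the equilibrium p* = 13, q* = 19.
The ceiling of 23 is above the equilibrium price 13, so it is not binding; the market clears at p* = 13, q* = 19.

19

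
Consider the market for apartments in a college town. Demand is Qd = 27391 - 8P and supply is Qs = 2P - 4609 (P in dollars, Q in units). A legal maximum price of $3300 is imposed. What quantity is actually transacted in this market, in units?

1791

Setting quantity demanded equal to quantity supplied, 27391 - 8P = 2P - 4609, gives P* = 3200 and Q* = 1791.
Since 3300 is above P* = 3200, the ceiling does not bind and the free-market outcome prevails.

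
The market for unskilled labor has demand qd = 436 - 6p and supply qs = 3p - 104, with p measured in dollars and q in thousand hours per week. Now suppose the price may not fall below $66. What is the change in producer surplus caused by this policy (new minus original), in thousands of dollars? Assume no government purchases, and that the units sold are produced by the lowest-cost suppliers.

24

Equilibrium: 436 - 6p = 3p - 104, so 540 = 9p and p* = 60, q* = 76.
Since 66 > 60, the floor is binding.
At p = 66: qd = 436 - 6·66 = 40 and qs = 3·66 - 104 = 94.
Producer surplus without the control is ½ · (60 - 104/3) · 76 = 2888/3.
With the floor, 40 units are sold at 66. The supply price at q = 40 is 48, so PS = ½ · [(66 - 104/3) + (66 - 48)] · 40 = 2960/3.
Change in producer surplus = 2960/3 - 2888/3 = 24.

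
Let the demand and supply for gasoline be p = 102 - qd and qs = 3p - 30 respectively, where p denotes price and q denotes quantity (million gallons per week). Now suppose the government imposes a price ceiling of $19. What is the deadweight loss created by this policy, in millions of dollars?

Rearranging demand gives qd = 102 - p. In a free market, 102 - p = 3p - 30 gives the equilibrium p* = 33, q* = 69.
Since 19 < 33, the ceiling is binding.
At p = 19: qd = 102 - 19 = 83 and qs = 3·19 - 30 = 27.
Quantity traded falls to 27. At q = 27 the demand price is 102 - 27 = 75 and the supply price is (30 + 27)/3 = 19.
Deadweight loss = ½ · (75 - 19) · (69 - 27) = ½ · 56 · 42 = 1176.

1176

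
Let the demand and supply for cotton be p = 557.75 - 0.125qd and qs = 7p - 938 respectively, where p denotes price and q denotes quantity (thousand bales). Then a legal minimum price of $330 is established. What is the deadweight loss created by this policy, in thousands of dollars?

0

Rearranging demand gives qd = 4462 - 8p. Setting quantity demanded equal to quantity supplied, 4462 - 8p = 7p - 938, gives p* = 360 and q* = 1582.
The floor of 330 is below the equilibrium price 360, so it is not binding; the market clears at p* = 360, q* = 1582.
Since the control does not bind, no trades are prevented and deadweight loss is zero.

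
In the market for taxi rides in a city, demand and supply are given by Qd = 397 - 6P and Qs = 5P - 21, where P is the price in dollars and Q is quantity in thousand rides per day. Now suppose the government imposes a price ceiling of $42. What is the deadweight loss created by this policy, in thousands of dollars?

0

Setting quantity demanded equal to quantity supplied, 397 - 6P = 5P - 21, gives P* = 38 and Q* = 169.
Since 42 is above P* = 38, the ceiling does not bind and the free-market outcome prevails.
Since the control does not bind, no trades are prevented and deadweight loss is zero.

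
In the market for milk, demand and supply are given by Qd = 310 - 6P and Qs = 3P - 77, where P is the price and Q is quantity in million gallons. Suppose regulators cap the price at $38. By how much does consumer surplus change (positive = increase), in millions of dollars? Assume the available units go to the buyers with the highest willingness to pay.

Setting quantity demanded equal to quantity supplied, 310 - 6P = 3P - 77, gives P* = 43 and Q* = 52.
Because the ceiling (38) lies below the market-clearing price, it is binding.
At P = 38: Qd = 310 - 6·38 = 82 and Qs = 3·38 - 77 = 37.
Consumer surplus without the control is ½ · (155/3 - 43) · 52 = 676/3.
With the ceiling, 37 units are sold at 38 (assume they go to the highest-value buyers). The demand price at Q = 37 is 45.5, so CS = ½ · [(155/3 - 38) + (45.5 - 38)] · 37 = 4699/12.
Change in consumer surplus = 4699/12 - 676/3 = 166.25.

166.25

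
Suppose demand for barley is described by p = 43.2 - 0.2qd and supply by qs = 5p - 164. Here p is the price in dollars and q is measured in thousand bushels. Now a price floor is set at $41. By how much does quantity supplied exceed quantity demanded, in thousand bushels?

Rearranging demand gives qd = 216 - 5p. In a free market, 216 - 5p = 5p - 164 gives the equilibrium p* = 38, q* = 26.
The floor of 41 is above the equilibrium price 38, so it binds.
At p = 41: qd = 216 - 5·41 = 11 and qs = 5·41 - 164 = 41.
Surplus = qs - qd = 41 - 11 = 30.

30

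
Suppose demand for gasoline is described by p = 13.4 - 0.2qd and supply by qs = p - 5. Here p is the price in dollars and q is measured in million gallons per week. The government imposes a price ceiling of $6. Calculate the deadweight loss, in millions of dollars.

21.6

Rearranging demand gives qd = 67 - 5p. Equilibrium: 67 - 5p = p - 5, so 72 = 6p and p* = 12, q* = 7.
Because the ceiling (6) lies below the market-clearing price, it is binding.
At p = 6: qd = 67 - 5·6 = 37 and qs = 6 - 5 = 1.
Quantity traded falls to 1. At q = 1 the demand price is (67 - 1)/5 = 13.2 and the supply price is 5 + 1 = 6.
Deadweight loss = ½ · (13.2 - 6) · (7 - 1) = ½ · 7.2 · 6 = 21.6.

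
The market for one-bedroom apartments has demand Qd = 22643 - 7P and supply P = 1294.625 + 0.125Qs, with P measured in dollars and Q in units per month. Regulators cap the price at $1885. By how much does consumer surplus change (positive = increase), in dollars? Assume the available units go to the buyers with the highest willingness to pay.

Rearranging supply gives Qs = 8P - 10357. Without the control the market clears where 22643 - 7P = 8P - 10357, i.e. P* = 2200 and Q* = 7243.
Because the ceiling (1885) lies below the market-clearing price, it is binding.
At P = 1885: Qd = 22643 - 7·1885 = 9448 and Qs = 8·1885 - 10357 = 4723.
Consumer surplus without the control is ½ · (22643/7 - 2200) · 7243 = 52461049/14.
With the ceiling, 4723 units are sold at 1885 (assume they go to the highest-value buyers). The demand price at Q = 4723 is 2560, so CS = ½ · [(22643/7 - 1885) + (2560 - 1885)] · 4723 = 66939079/14.
Change in consumer surplus = 66939079/14 - 52461049/14 = 1034145.

1034145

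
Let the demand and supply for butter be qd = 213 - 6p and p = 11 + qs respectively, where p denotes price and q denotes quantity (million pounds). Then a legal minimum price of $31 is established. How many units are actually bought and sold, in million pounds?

21

Rearranging supply gives qs = p - 11. Equilibrium: 213 - 6p = p - 11, so 224 = 7p and p* = 32, q* = 21.
Since 31 is below p* = 32, the floor does not bind and the free-market outcome prevails.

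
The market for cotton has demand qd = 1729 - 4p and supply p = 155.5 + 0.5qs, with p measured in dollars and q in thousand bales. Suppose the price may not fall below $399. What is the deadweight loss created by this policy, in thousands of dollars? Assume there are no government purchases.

Rearranging supply gives qs = 2p - 311. Without the control the market clears where 1729 - 4p = 2p - 311, i.e. p* = 340 and q* = 369.
Because the floor (399) lies above the market-clearing price, it is binding.
At p = 399: qd = 1729 - 4·399 = 133 and qs = 2·399 - 311 = 487.
Quantity traded falls to 133. At q = 133 the demand price is (1729 - 133)/4 = 399 and the supply price is (311 + 133)/2 = 222.
Deadweight loss = ½ · (399 - 222) · (369 - 133) = ½ · 177 · 236 = 20886.

20886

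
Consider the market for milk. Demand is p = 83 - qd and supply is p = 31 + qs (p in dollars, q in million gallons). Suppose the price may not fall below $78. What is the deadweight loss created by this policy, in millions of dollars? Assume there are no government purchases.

441

Rearranging demand gives qd = 83 - p; rearranging supply gives qs = p - 31. Equilibrium: 83 - p = p - 31, so 114 = 2p and p* = 57, q* = 26.
Because the floor (78) lies above the market-clearing price, it is binding.
At p = 78: qd = 83 - 78 = 5 and qs = 78 - 31 = 47.
Quantity traded falls to 5. At q = 5 the demand price is 83 - 5 = 78 and the supply price is 31 + 5 = 36.
Deadweight loss = ½ · (78 - 36) · (26 - 5) = ½ · 42 · 21 = 441.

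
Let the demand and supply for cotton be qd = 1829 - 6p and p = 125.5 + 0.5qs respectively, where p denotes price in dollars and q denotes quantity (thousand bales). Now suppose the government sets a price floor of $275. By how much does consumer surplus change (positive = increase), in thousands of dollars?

Rearranging supply gives qs = 2p - 251. Setting quantity demanded equal to quantity supplied, 1829 - 6p = 2p - 251, gives p* = 260 and q* = 269.
Because the floor (275) lies above the market-clearing price, it is binding.
At p = 275: qd = 1829 - 6·275 = 179 and qs = 2·275 - 251 = 299.
Consumer surplus without the control is ½ · (1829/6 - 260) · 269 = 72361/12.
With the floor, consumers buy 179 units at 275, so CS = ½ · (1829/6 - 275) · 179 = 32041/12.
Change in consumer surplus = 32041/12 - 72361/12 = -3360.

-3360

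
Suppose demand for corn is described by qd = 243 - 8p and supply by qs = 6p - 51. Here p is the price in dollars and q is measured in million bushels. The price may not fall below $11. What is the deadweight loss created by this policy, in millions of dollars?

0

Setting quantity demanded equal to quantity supplied, 243 - 8p = 6p - 51, gives p* = 21 and q* = 75.
The floor of 11 is below the equilibrium price 21, so it is not binding; the market clears at p* = 21, q* = 75.
Since the control does not bind, no trades are prevented and deadweight loss is zero.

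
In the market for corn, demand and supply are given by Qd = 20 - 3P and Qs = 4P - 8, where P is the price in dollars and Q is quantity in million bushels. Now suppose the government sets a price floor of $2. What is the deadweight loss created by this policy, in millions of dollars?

0

In a free market, 20 - 3P = 4P - 8 gives the equilibrium P* = 4, Q* = 8.
Since 2 is below P* = 4, the floor does not bind and the free-market outcome prevails.
Since the control does not bind, no trades are prevented and deadweight loss is zero.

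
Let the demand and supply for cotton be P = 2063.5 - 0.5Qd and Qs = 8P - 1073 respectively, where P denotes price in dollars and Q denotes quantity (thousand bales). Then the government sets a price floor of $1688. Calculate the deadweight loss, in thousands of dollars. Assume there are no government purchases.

1705280

Rearranging demand gives Qd = 4127 - 2P. In a free market, 4127 - 2P = 8P - 1073 gives the equilibrium P* = 520, Q* = 3087.
The floor of 1688 is above the equilibrium price 520, so it binds.
At P = 1688: Qd = 4127 - 2·1688 = 751 and Qs = 8·1688 - 1073 = 12431.
Quantity traded falls to 751. At Q = 751 the demand price is (4127 - 751)/2 = 1688 and the supply price is (1073 + 751)/8 = 228.
Deadweight loss = ½ · (1688 - 228) · (3087 - 751) = ½ · 1460 · 2336 = 1705280.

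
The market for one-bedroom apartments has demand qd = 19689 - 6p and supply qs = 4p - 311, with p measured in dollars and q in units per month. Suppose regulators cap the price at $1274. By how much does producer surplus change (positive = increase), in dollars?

-4528062

Setting quantity demanded equal to quantity supplied, 19689 - 6p = 4p - 311, gives p* = 2000 and q* = 7689.
The ceiling of 1274 is below the equilibrium price 2000, so it binds.
At p = 1274: qd = 19689 - 6·1274 = 12045 and qs = 4·1274 - 311 = 4785.
Producer surplus without the control is ½ · (2000 - 77.75) · 7689 = 7390090.125.
With the ceiling, producers sell 4785 units at 1274, so PS = ½ · (1274 - 77.75) · 4785 = 2862028.125.
Change in producer surplus = 2862028.125 - 7390090.125 = -4528062.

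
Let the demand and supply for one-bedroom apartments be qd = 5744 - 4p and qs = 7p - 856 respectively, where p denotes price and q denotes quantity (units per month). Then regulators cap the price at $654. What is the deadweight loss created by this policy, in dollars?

0

Setting quantity demanded equal to quantity supplied, 5744 - 4p = 7p - 856, gives p* = 600 and q* = 3344.
Since 654 is above p* = 600, the ceiling does not bind and the free-market outcome prevails.
Since the control does not bind, no trades are prevented and deadweight loss is zero.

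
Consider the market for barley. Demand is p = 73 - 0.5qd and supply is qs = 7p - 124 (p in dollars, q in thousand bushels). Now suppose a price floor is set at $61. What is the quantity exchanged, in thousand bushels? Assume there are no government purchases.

24

Rearranging demand gives qd = 146 - 2p. Equilibrium: 146 - 2p = 7p - 124, so 270 = 9p and p* = 30, q* = 86.
The floor of 61 is above the equilibrium price 30, so it binds.
At p = 61: qd = 146 - 2·61 = 24 and qs = 7·61 - 124 = 303.
The quantity actually transacted is the short side, demand: 24.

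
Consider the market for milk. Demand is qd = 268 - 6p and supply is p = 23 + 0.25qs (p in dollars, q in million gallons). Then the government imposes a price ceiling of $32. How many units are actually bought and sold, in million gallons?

36

Rearranging supply gives qs = 4p - 92. Equilibrium: 268 - 6p = 4p - 92, so 360 = 10p and p* = 36, q* = 52.
Since 32 < 36, the ceiling is binding.
At p = 32: qd = 268 - 6·32 = 76 and qs = 4·32 - 92 = 36.
The quantity actually transacted is the short side, supply: 36.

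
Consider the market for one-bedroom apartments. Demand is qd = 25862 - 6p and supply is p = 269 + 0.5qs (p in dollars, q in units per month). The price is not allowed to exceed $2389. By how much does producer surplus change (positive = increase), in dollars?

Rearranging supply gives qs = 2p - 538. Without the control the market clears where 25862 - 6p = 2p - 538, i.e. p* = 3300 and q* = 6062.
Because the ceiling (2389) lies below the market-clearing price, it is binding.
At p = 2389: qd = 25862 - 6·2389 = 11528 and qs = 2·2389 - 538 = 4240.
Producer surplus without the control is ½ · (3300 - 269) · 6062 = 9186961.
With the ceiling, producers sell 4240 units at 2389, so PS = ½ · (2389 - 269) · 4240 = 4494400.
Change in producer surplus = 4494400 - 9186961 = -4692561.

-4692561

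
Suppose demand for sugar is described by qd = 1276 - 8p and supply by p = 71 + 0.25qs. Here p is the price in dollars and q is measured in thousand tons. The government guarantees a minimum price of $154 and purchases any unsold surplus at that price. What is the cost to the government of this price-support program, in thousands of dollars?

Rearranging supply gives qs = 4p - 284. Setting quantity demanded equal to quantity supplied, 1276 - 8p = 4p - 284, gives p* = 130 and q* = 236.
Because the floor (154) lies above the market-clearing price, it is binding.
At p = 154: qd = 1276 - 8·154 = 44 and qs = 4·154 - 284 = 332.
Surplus = qs - qd = 288.
Government expenditure = surplus × support price = 288 × 154 = 44352.

44352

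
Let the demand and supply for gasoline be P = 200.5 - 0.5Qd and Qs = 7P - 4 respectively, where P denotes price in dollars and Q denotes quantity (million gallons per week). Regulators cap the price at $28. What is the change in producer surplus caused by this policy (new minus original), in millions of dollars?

Rearranging demand gives Qd = 401 - 2P. Equilibrium: 401 - 2P = 7P - 4, so 405 = 9P and P* = 45, Q* = 311.
The ceiling of 28 is below the equilibrium price 45, so it binds.
At P = 28: Qd = 401 - 2·28 = 345 and Qs = 7·28 - 4 = 192.
Producer surplus without the control is ½ · (45 - 4/7) · 311 = 96721/14.
With the ceiling, producers sell 192 units at 28, so PS = ½ · (28 - 4/7) · 192 = 18432/7.
Change in producer surplus = 18432/7 - 96721/14 = -4275.5.

-4275.5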